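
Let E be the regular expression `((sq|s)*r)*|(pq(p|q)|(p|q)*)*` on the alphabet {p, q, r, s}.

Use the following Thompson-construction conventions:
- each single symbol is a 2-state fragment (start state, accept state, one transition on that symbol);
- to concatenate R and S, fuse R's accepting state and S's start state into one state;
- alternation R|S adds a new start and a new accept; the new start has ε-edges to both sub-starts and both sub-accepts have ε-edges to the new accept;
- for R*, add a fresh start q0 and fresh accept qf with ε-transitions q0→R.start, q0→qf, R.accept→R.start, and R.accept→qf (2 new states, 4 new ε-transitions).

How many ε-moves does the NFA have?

Bottom-up over the parse tree:
Each of the 10 symbol leaves contributes 0 ε-transitions.
  sq — 0 ε-transitions
  sq|s — 4 ε-transitions
  (sq|s)* — 8 ε-transitions
  (sq|s)*r — 8 ε-transitions
  ((sq|s)*r)* — 12 ε-transitions
  p|q — 4 ε-transitions
  pq(p|q) — 4 ε-transitions
  p|q — 4 ε-transitions
  (p|q)* — 8 ε-transitions
  pq(p|q)|(p|q)* — 16 ε-transitions
  (pq(p|q)|(p|q)*)* — 20 ε-transitions
  ((sq|s)*r)*|(pq(p|q)|(p|q)*)* — 36 ε-transitions

36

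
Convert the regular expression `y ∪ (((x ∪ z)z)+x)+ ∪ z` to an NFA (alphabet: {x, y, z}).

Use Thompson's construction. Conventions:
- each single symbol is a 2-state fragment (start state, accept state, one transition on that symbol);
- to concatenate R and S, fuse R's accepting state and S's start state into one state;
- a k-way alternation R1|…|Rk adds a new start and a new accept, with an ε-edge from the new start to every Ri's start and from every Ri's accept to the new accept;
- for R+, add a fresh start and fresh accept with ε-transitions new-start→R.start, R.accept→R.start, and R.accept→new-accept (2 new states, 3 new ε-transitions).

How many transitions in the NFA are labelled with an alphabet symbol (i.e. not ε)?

Recursing over subexpressions:
Each of the 6 symbol leaves contributes exactly 1 symbol transition.
  x ∪ z : 2 symbol transitions
  (x ∪ z)z : 3 symbol transitions
  ((x ∪ z)z)+ : 3 symbol transitions
  ((x ∪ z)z)+x : 4 symbol transitions
  (((x ∪ z)z)+x)+ : 4 symbol transitions
  y ∪ (((x ∪ z)z)+x)+ ∪ z : 6 symbol transitions

6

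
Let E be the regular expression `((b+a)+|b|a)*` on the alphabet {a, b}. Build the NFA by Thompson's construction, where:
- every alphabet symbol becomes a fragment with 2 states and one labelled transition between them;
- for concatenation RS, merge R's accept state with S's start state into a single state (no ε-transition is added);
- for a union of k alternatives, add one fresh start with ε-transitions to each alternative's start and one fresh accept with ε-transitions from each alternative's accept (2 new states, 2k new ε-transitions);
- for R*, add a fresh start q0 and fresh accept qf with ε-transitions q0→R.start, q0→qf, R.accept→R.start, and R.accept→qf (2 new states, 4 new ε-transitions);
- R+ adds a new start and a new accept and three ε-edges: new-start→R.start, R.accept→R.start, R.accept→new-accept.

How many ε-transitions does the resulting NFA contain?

16

Per subexpression:
Each of the 4 symbol leaves contributes 0 ε-transitions.
  b+ = 3 ε-transitions
  b+a = 3 ε-transitions
  (b+a)+ = 6 ε-transitions
  (b+a)+|b|a = 12 ε-transitions
  ((b+a)+|b|a)* = 16 ε-transitions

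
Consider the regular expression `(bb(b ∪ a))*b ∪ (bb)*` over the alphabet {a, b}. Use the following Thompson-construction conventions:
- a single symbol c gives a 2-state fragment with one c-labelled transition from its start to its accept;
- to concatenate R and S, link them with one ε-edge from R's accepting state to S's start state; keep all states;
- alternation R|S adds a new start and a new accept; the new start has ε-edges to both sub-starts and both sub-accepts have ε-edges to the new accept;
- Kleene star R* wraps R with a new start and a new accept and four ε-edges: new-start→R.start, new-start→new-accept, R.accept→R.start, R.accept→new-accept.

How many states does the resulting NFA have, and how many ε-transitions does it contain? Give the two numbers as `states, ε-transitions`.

22, 20

By structural recursion:
Each of the 7 symbol leaves contributes 2 states and 0 ε-transitions.
  b ∪ a : 6 states, 4 ε-transitions
  bb(b ∪ a) : 10 states, 6 ε-transitions
  (bb(b ∪ a))* : 12 states, 10 ε-transitions
  (bb(b ∪ a))*b : 14 states, 11 ε-transitions
  bb : 4 states, 1 ε-transition
  (bb)* : 6 states, 5 ε-transitions
  (bb(b ∪ a))*b ∪ (bb)* : 22 states, 20 ε-transitions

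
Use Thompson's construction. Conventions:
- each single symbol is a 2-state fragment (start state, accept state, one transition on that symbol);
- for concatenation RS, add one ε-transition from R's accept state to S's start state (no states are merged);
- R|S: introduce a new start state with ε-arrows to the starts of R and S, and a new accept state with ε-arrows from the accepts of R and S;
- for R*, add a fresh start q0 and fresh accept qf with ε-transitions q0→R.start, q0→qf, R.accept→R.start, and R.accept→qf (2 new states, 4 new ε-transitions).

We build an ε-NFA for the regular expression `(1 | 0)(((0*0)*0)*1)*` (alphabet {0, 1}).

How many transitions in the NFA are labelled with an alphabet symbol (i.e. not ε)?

6

Recursing over subexpressions:
Each of the 6 symbol leaves contributes exactly 1 symbol transition.
  1 | 0 → 2 symbol transitions
  0* → 1 symbol transition
  0*0 → 2 symbol transitions
  (0*0)* → 2 symbol transitions
  (0*0)*0 → 3 symbol transitions
  ((0*0)*0)* → 3 symbol transitions
  ((0*0)*0)*1 → 4 symbol transitions
  (((0*0)*0)*1)* → 4 symbol transitions
  (1 | 0)(((0*0)*0)*1)* → 6 symbol transitions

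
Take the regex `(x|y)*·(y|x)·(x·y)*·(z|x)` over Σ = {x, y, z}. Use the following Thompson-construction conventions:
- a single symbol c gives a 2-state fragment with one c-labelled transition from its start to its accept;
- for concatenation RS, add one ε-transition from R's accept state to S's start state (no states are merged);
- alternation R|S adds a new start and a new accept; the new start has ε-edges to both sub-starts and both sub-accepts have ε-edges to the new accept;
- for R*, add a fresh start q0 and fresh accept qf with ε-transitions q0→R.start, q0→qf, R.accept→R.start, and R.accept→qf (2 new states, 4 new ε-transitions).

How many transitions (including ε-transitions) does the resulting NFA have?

32

By structural recursion:
Each of the 8 symbol leaves contributes 1 transition (1 symbol, 0 ε).
  x|y → 6 transitions (2 symbol, 4 ε)
  (x|y)* → 10 transitions (2 symbol, 8 ε)
  y|x → 6 transitions (2 symbol, 4 ε)
  x·y → 3 transitions (2 symbol, 1 ε)
  (x·y)* → 7 transitions (2 symbol, 5 ε)
  z|x → 6 transitions (2 symbol, 4 ε)
  (x|y)*·(y|x)·(x·y)*·(z|x) → 32 transitions (8 symbol, 24 ε)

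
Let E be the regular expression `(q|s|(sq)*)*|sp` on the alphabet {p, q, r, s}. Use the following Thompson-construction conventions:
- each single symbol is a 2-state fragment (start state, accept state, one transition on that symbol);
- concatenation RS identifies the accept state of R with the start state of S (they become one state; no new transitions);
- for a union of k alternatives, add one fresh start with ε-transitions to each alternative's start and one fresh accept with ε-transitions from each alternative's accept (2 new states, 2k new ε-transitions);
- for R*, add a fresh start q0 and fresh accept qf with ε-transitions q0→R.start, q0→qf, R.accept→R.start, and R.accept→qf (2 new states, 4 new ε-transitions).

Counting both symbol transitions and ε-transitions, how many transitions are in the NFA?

24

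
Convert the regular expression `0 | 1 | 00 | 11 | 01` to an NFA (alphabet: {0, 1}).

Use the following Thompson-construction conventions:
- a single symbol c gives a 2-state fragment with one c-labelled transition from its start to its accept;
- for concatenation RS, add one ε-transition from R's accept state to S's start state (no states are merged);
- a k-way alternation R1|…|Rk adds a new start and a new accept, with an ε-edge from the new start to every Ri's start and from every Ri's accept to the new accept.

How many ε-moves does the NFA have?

13

Bottom-up over the parse tree:
Each of the 8 symbol leaves contributes 0 ε-transitions.
  00 = 1 ε-transition
  11 = 1 ε-transition
  01 = 1 ε-transition
  0 | 1 | 00 | 11 | 01 = 13 ε-transitions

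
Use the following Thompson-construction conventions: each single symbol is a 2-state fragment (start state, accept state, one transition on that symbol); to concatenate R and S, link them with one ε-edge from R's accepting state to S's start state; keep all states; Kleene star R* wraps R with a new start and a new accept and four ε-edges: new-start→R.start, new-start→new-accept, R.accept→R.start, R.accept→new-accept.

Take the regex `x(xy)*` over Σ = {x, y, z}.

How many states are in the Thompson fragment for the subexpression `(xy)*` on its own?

6

Fragment for `(xy)*`:
Each of the 2 symbol leaves contributes a 2-state fragment.
  xy : 4 states
  (xy)* : 6 states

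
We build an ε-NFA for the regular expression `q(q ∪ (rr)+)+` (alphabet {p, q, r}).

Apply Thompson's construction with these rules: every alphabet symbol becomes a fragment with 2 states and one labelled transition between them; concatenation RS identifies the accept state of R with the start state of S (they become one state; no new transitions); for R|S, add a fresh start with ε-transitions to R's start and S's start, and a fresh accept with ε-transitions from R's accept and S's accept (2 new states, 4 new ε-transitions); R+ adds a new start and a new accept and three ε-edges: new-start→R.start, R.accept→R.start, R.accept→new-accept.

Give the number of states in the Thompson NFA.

Per subexpression:
Each of the 4 symbol leaves contributes a 2-state fragment.
  rr : 3 states
  (rr)+ : 5 states
  q ∪ (rr)+ : 9 states
  (q ∪ (rr)+)+ : 11 states
  q(q ∪ (rr)+)+ : 12 states

12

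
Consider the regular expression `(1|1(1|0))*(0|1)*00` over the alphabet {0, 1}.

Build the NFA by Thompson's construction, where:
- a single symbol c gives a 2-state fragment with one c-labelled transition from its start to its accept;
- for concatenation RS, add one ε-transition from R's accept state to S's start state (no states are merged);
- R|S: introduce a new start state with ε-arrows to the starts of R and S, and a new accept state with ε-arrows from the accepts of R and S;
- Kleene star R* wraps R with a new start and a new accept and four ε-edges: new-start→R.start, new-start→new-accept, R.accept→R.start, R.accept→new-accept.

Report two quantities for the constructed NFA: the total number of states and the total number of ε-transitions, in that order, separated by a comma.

Per subexpression:
Each of the 8 symbol leaves contributes 2 states and 0 ε-transitions.
  1|0 — 6 states, 4 ε-transitions
  1(1|0) — 8 states, 5 ε-transitions
  1|1(1|0) — 12 states, 9 ε-transitions
  (1|1(1|0))* — 14 states, 13 ε-transitions
  0|1 — 6 states, 4 ε-transitions
  (0|1)* — 8 states, 8 ε-transitions
  (1|1(1|0))*(0|1)*00 — 26 states, 24 ε-transitions

26, 24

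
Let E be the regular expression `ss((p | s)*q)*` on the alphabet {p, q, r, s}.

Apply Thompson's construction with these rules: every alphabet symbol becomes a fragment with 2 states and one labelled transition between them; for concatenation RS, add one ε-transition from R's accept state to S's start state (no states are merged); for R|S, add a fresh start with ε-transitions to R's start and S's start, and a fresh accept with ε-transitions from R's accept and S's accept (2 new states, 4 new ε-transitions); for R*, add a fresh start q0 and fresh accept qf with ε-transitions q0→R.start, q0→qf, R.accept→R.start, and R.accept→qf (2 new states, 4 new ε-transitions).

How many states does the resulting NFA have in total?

Bottom-up over the parse tree:
Each of the 5 symbol leaves contributes a 2-state fragment.
  p | s — 6 states
  (p | s)* — 8 states
  (p | s)*q — 10 states
  ((p | s)*q)* — 12 states
  ss((p | s)*q)* — 16 states

16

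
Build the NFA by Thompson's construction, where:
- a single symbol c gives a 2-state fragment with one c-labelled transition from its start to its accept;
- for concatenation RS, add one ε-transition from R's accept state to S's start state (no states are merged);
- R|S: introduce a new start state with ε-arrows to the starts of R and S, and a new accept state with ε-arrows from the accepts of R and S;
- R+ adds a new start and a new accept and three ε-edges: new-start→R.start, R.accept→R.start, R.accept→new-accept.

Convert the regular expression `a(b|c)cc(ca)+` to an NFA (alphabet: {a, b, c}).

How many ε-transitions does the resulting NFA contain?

12

Building bottom-up:
Each of the 7 symbol leaves contributes 0 ε-transitions.
  b|c : 4 ε-transitions
  ca : 1 ε-transition
  (ca)+ : 4 ε-transitions
  a(b|c)cc(ca)+ : 12 ε-transitions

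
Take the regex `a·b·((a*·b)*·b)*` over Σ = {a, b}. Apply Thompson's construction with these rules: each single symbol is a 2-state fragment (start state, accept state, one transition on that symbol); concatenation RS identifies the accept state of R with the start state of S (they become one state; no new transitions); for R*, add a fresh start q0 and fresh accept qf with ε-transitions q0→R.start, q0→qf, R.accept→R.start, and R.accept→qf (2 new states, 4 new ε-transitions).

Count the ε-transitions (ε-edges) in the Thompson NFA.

Recursing over subexpressions:
Each of the 5 symbol leaves contributes 0 ε-transitions.
  a* : 4 ε-transitions
  a*·b : 4 ε-transitions
  (a*·b)* : 8 ε-transitions
  (a*·b)*·b : 8 ε-transitions
  ((a*·b)*·b)* : 12 ε-transitions
  a·b·((a*·b)*·b)* : 12 ε-transitions

12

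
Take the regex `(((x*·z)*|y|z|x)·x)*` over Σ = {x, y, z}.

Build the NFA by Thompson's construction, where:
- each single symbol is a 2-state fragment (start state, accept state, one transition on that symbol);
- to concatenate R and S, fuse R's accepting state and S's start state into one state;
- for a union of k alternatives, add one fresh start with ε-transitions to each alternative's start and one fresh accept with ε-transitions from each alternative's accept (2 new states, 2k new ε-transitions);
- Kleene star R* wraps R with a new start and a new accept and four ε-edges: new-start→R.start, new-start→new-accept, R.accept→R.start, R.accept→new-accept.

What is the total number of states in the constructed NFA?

18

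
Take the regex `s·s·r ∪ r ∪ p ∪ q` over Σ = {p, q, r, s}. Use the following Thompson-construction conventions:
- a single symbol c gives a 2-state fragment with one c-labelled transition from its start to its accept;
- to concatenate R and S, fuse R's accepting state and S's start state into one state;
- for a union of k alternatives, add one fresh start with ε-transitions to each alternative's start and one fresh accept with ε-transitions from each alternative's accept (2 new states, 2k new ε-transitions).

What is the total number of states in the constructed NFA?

12

Building bottom-up:
Each of the 6 symbol leaves contributes a 2-state fragment.
  s·s·r = 4 states
  s·s·r ∪ r ∪ p ∪ q = 12 states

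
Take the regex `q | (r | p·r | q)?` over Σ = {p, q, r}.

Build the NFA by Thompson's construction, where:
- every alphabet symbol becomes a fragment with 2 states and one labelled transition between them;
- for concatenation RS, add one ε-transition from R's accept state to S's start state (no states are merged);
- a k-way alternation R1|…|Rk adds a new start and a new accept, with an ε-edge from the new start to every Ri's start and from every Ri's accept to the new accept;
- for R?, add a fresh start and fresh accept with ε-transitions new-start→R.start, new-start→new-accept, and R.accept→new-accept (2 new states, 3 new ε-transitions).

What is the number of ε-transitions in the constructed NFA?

14

Bottom-up over the parse tree:
Each of the 5 symbol leaves contributes 0 ε-transitions.
  p·r — 1 ε-transition
  r | p·r | q — 7 ε-transitions
  (r | p·r | q)? — 10 ε-transitions
  q | (r | p·r | q)? — 14 ε-transitions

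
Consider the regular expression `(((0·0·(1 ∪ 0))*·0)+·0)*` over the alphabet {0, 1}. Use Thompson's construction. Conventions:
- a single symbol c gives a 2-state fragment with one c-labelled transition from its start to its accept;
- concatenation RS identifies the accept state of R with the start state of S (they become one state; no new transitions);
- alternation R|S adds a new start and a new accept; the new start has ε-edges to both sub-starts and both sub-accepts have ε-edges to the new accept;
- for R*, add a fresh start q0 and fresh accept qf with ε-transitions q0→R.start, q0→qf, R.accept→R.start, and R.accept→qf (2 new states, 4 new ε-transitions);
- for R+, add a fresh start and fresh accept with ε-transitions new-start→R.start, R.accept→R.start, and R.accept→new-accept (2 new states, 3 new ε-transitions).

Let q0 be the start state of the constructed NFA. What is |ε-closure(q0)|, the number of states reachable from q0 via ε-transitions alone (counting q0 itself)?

Compute the ε-closure size of each fragment's start state recursively; a symbol fragment's start has no outgoing ε-edge, so its closure is just itself (size 1).
  1 ∪ 0 → C = 1 + 1 + 1 = 3 (the new accept is not ε-reachable since no branch accepts ε)
  0·0·(1 ∪ 0) → C equals the left operand's closure size = 1 (its accept is not ε-reachable, so the closure stops there)
  (0·0·(1 ∪ 0))* → new start has ε-edges to the inner start and to the new accept, so C = 2 + 1 = 3
  (0·0·(1 ∪ 0))*·0 → the left operand accepts ε, so the closure extends into the next operand (the shared merged state is already counted); C = 3 + (1−1) = 3
  ((0·0·(1 ∪ 0))*·0)+ → C = 1 + 3 = 4 (the body doesn't accept ε, so the new accept is not reached)
  ((0·0·(1 ∪ 0))*·0)+·0 → C equals the left operand's closure size = 4 (its accept is not ε-reachable, so the closure stops there)
  (((0·0·(1 ∪ 0))*·0)+·0)* → C = 1 (new start) + 4 (body) + 1 (new accept) = 6

6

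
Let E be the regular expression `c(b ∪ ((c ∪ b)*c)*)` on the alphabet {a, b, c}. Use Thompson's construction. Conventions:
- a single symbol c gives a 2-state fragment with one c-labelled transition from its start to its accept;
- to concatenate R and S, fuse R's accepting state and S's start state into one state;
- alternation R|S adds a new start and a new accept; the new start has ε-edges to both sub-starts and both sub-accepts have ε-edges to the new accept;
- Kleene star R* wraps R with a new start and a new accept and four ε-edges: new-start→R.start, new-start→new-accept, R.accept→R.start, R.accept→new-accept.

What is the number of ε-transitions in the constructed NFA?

Building bottom-up:
Each of the 5 symbol leaves contributes 0 ε-transitions.
  c ∪ b — 4 ε-transitions
  (c ∪ b)* — 8 ε-transitions
  (c ∪ b)*c — 8 ε-transitions
  ((c ∪ b)*c)* — 12 ε-transitions
  b ∪ ((c ∪ b)*c)* — 16 ε-transitions
  c(b ∪ ((c ∪ b)*c)*) — 16 ε-transitions

16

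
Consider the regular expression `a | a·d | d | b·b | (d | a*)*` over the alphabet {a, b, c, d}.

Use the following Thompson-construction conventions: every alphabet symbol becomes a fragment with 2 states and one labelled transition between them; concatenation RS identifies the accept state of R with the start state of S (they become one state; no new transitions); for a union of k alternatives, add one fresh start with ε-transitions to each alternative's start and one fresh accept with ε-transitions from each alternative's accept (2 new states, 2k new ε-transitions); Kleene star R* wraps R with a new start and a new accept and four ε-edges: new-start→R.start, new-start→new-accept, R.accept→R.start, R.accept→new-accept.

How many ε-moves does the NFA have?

22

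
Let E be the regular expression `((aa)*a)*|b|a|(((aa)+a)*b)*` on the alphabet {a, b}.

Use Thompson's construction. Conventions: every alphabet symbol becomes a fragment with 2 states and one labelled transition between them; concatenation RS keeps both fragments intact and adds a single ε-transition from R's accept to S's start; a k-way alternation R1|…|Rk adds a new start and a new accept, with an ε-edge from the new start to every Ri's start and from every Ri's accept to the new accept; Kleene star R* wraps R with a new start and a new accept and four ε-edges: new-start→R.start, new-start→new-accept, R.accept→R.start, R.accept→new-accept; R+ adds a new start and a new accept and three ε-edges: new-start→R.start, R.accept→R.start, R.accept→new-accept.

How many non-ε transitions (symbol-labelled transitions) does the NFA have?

Per subexpression:
Each of the 9 symbol leaves contributes exactly 1 symbol transition.
  aa = 2 symbol transitions
  (aa)* = 2 symbol transitions
  (aa)*a = 3 symbol transitions
  ((aa)*a)* = 3 symbol transitions
  aa = 2 symbol transitions
  (aa)+ = 2 symbol transitions
  (aa)+a = 3 symbol transitions
  ((aa)+a)* = 3 symbol transitions
  ((aa)+a)*b = 4 symbol transitions
  (((aa)+a)*b)* = 4 symbol transitions
  ((aa)*a)*|b|a|(((aa)+a)*b)* = 9 symbol transitions

9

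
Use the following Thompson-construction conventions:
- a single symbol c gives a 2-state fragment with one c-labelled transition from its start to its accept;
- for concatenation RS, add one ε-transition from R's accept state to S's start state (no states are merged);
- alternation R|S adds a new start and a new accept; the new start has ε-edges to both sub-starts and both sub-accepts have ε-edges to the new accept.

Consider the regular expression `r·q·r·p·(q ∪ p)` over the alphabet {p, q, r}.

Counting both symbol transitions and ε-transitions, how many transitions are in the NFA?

Recursing over subexpressions:
Each of the 6 symbol leaves contributes 1 transition (1 symbol, 0 ε).
  q ∪ p → 6 transitions (2 symbol, 4 ε)
  r·q·r·p·(q ∪ p) → 14 transitions (6 symbol, 8 ε)

14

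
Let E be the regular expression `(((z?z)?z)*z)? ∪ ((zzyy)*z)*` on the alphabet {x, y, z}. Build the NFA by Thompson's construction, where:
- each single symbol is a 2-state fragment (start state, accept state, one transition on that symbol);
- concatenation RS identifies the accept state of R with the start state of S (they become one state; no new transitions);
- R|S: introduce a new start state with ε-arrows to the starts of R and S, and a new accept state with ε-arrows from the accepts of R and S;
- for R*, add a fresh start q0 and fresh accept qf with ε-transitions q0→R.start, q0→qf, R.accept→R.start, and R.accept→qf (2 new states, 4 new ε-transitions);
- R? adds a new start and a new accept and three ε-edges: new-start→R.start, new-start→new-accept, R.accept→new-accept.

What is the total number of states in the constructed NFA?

By structural recursion:
Each of the 9 symbol leaves contributes a 2-state fragment.
  z? — 4 states
  z?z — 5 states
  (z?z)? — 7 states
  (z?z)?z — 8 states
  ((z?z)?z)* — 10 states
  ((z?z)?z)*z — 11 states
  (((z?z)?z)*z)? — 13 states
  zzyy — 5 states
  (zzyy)* — 7 states
  (zzyy)*z — 8 states
  ((zzyy)*z)* — 10 states
  (((z?z)?z)*z)? ∪ ((zzyy)*z)* — 25 states

25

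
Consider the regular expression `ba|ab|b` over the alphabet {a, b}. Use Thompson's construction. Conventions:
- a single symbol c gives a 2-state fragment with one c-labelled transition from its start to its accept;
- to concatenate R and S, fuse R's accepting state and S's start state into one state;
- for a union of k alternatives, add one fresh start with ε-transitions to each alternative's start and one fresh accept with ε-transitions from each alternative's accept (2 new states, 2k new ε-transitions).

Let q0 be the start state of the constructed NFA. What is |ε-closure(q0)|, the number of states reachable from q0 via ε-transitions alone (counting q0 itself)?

4

Let C(F) = |ε-closure(F.start)| within fragment F, and note whether F accepts ε. Symbol fragments have C = 1 and do not accept ε. Then:
  ba → |ε-closure| equals the left operand's closure size = 1 (its accept is not ε-reachable, so the closure stops there)
  ab → |ε-closure| equals the left operand's closure size = 1 (its accept is not ε-reachable, so the closure stops there)
  ba|ab|b → new start ε-reaches every alternative's start; none of them accept ε, so the new accept is not reached: |ε-closure| = 1 + 1 + 1 + 1 = 4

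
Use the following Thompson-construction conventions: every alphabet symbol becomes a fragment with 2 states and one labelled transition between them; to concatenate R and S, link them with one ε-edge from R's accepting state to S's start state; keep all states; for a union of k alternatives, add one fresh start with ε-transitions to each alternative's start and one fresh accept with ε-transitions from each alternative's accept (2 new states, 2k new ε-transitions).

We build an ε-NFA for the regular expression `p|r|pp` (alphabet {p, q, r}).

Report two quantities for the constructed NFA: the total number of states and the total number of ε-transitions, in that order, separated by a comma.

10, 7

Recursing over subexpressions:
Each of the 4 symbol leaves contributes 2 states and 0 ε-transitions.
  pp — 4 states, 1 ε-transition
  p|r|pp — 10 states, 7 ε-transitions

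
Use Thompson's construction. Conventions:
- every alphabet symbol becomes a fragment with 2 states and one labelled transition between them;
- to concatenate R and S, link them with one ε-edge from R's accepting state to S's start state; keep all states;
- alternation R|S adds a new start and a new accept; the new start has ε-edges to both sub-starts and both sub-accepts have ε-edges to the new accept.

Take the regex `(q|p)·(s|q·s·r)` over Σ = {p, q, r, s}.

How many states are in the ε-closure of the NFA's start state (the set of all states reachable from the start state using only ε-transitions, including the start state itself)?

3

Compute the ε-closure size of each fragment's start state recursively; a symbol fragment's start has no outgoing ε-edge, so its closure is just itself (size 1).
  q|p : C = 1 + 1 + 1 = 3 (the new accept is not ε-reachable since no branch accepts ε)
  q·s·r : C equals the left operand's closure size = 1 (its accept is not ε-reachable, so the closure stops there)
  s|q·s·r : new start ε-reaches every alternative's start; none of them accept ε, so the new accept is not reached: C = 1 + 1 + 1 = 3
  (q|p)·(s|q·s·r) : C equals the left operand's closure size = 3 (its accept is not ε-reachable, so the closure stops there)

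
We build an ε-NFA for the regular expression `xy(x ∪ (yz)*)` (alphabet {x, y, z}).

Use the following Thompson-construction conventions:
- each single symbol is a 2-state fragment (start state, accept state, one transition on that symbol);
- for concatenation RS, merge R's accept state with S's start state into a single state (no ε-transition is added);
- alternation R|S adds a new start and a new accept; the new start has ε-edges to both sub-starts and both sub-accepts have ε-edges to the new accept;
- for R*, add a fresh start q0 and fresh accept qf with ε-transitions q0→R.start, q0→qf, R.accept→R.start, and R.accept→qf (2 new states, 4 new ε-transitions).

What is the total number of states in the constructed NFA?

Per subexpression:
Each of the 5 symbol leaves contributes a 2-state fragment.
  yz : 3 states
  (yz)* : 5 states
  x ∪ (yz)* : 9 states
  xy(x ∪ (yz)*) : 11 states

11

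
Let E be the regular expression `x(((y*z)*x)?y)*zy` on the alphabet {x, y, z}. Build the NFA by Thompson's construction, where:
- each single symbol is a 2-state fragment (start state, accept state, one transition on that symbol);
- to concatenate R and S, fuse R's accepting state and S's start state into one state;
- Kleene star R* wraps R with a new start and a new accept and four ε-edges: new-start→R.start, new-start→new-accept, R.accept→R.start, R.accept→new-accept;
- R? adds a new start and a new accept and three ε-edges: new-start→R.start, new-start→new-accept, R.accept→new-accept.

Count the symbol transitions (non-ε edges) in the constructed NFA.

7

Recursing over subexpressions:
Each of the 7 symbol leaves contributes exactly 1 symbol transition.
  y* : 1 symbol transition
  y*z : 2 symbol transitions
  (y*z)* : 2 symbol transitions
  (y*z)*x : 3 symbol transitions
  ((y*z)*x)? : 3 symbol transitions
  ((y*z)*x)?y : 4 symbol transitions
  (((y*z)*x)?y)* : 4 symbol transitions
  x(((y*z)*x)?y)*zy : 7 symbol transitions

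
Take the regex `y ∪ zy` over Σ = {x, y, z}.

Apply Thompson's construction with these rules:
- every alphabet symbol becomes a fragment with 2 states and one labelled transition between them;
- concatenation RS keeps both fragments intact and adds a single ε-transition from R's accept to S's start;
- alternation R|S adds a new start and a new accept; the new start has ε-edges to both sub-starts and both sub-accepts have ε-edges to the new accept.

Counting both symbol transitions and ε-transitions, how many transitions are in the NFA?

Bottom-up over the parse tree:
Each of the 3 symbol leaves contributes 1 transition (1 symbol, 0 ε).
  zy → 3 transitions (2 symbol, 1 ε)
  y ∪ zy → 8 transitions (3 symbol, 5 ε)

8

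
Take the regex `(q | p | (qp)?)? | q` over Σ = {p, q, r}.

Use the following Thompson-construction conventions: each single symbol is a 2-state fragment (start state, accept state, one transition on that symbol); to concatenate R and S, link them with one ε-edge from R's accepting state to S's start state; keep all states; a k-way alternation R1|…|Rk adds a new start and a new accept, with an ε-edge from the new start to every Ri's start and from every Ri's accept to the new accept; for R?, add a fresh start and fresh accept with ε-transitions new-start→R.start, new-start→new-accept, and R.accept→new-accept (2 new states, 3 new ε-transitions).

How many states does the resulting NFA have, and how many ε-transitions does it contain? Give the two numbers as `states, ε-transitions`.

Per subexpression:
Each of the 5 symbol leaves contributes 2 states and 0 ε-transitions.
  qp — 4 states, 1 ε-transition
  (qp)? — 6 states, 4 ε-transitions
  q | p | (qp)? — 12 states, 10 ε-transitions
  (q | p | (qp)?)? — 14 states, 13 ε-transitions
  (q | p | (qp)?)? | q — 18 states, 17 ε-transitions

18, 17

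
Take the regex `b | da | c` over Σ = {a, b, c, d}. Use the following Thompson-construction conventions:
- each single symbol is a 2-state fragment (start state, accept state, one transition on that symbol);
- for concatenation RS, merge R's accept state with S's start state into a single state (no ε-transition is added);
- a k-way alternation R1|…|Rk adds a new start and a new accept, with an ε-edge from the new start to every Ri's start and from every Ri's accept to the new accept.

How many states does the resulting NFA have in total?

By structural recursion:
Each of the 4 symbol leaves contributes a 2-state fragment.
  da = 3 states
  b | da | c = 9 states

9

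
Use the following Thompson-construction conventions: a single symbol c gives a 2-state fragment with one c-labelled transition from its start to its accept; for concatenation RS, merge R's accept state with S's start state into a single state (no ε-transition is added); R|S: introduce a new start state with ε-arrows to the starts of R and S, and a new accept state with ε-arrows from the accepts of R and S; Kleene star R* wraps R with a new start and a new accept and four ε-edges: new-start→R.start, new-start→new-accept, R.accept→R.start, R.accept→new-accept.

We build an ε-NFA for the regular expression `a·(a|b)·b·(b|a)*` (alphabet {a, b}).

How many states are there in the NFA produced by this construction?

15

Per subexpression:
Each of the 6 symbol leaves contributes a 2-state fragment.
  a|b : 6 states
  b|a : 6 states
  (b|a)* : 8 states
  a·(a|b)·b·(b|a)* : 15 states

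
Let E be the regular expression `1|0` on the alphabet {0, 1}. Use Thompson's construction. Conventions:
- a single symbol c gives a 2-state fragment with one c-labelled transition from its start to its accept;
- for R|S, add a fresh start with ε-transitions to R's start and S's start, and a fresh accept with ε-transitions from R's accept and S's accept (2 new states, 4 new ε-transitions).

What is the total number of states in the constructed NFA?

6

Bottom-up over the parse tree:
Each of the 2 symbol leaves contributes a 2-state fragment.
  1|0 : 6 states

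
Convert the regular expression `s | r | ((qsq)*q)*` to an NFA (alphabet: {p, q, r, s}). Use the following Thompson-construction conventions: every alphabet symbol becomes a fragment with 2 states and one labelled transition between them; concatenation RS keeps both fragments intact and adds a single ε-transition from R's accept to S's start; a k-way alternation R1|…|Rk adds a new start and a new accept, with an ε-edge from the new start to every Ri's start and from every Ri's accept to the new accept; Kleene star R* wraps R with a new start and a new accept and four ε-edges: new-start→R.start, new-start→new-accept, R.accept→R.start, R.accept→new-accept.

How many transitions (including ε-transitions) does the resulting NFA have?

23

Recursing over subexpressions:
Each of the 6 symbol leaves contributes 1 transition (1 symbol, 0 ε).
  qsq → 5 transitions (3 symbol, 2 ε)
  (qsq)* → 9 transitions (3 symbol, 6 ε)
  (qsq)*q → 11 transitions (4 symbol, 7 ε)
  ((qsq)*q)* → 15 transitions (4 symbol, 11 ε)
  s | r | ((qsq)*q)* → 23 transitions (6 symbol, 17 ε)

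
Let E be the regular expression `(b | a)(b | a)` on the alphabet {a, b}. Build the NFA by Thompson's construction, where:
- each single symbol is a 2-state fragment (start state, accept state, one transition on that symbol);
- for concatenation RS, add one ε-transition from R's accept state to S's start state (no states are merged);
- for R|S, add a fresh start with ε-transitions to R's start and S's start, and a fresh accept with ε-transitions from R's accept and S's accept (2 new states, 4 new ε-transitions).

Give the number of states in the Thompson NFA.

12

Per subexpression:
Each of the 4 symbol leaves contributes a 2-state fragment.
  b | a = 6 states
  b | a = 6 states
  (b | a)(b | a) = 12 states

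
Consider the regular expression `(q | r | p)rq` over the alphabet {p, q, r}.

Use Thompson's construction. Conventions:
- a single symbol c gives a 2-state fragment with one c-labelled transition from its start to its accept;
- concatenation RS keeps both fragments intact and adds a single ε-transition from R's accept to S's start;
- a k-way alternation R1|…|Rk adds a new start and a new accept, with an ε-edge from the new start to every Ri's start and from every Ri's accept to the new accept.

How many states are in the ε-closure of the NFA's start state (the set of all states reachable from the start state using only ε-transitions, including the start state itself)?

Compute the ε-closure size of each fragment's start state recursively; a symbol fragment's start has no outgoing ε-edge, so its closure is just itself (size 1).
  q | r | p : |closure| = 1 + 1 + 1 + 1 = 4 (the new accept is not ε-reachable since no branch accepts ε)
  (q | r | p)rq : |closure| equals the left operand's closure size = 4 (its accept is not ε-reachable, so the closure stops there)

4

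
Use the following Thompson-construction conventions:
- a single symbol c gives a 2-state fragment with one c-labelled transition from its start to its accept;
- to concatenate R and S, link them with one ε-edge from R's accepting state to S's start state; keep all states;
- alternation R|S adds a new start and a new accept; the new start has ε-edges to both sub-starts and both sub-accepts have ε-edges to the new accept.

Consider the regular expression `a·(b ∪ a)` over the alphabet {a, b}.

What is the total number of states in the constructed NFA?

8

Building bottom-up:
Each of the 3 symbol leaves contributes a 2-state fragment.
  b ∪ a → 6 states
  a·(b ∪ a) → 8 states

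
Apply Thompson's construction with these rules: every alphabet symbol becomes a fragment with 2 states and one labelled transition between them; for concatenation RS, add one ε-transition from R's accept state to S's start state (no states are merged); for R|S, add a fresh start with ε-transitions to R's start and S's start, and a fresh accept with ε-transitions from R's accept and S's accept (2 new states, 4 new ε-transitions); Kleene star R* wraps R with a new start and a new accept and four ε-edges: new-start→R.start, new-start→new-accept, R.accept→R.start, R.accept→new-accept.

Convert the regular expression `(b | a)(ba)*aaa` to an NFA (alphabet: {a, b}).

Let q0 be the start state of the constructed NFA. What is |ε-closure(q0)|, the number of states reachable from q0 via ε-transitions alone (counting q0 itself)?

Work bottom-up. For each fragment F, track |ε-closure(F.start)| and whether F's accept lies in that closure (i.e. whether F accepts ε). A single-symbol fragment has closure size 1 and does not accept ε.
  b | a → new start ε-reaches every alternative's start; none of them accept ε, so the new accept is not reached: |closure| = 1 + 1 + 1 = 3
  ba → |closure| equals the left operand's closure size = 1 (its accept is not ε-reachable, so the closure stops there)
  (ba)* → |closure| = 1 (new start) + 1 (body) + 1 (new accept) = 3
  (b | a)(ba)*aaa → same as the first factor's closure: |closure| = 3

3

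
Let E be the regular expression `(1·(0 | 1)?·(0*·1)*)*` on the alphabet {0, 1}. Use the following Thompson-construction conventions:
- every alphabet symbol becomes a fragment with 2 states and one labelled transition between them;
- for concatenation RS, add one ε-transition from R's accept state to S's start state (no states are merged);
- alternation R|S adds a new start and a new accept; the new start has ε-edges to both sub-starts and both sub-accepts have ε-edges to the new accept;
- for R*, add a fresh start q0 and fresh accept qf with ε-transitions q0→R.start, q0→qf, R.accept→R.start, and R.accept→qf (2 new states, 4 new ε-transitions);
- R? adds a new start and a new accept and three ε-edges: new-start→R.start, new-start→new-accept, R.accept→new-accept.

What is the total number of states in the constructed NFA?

20

Building bottom-up:
Each of the 5 symbol leaves contributes a 2-state fragment.
  0 | 1 : 6 states
  (0 | 1)? : 8 states
  0* : 4 states
  0*·1 : 6 states
  (0*·1)* : 8 states
  1·(0 | 1)?·(0*·1)* : 18 states
  (1·(0 | 1)?·(0*·1)*)* : 20 states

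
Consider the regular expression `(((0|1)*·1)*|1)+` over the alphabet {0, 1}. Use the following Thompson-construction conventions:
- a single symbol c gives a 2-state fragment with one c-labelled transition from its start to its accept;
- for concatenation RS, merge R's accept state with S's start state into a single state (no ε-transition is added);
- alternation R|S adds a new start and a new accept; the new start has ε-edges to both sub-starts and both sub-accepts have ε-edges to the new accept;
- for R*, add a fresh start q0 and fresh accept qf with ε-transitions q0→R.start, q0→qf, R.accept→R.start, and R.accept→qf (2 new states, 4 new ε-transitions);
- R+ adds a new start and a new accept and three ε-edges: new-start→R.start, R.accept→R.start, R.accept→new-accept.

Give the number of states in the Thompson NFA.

Bottom-up over the parse tree:
Each of the 4 symbol leaves contributes a 2-state fragment.
  0|1 = 6 states
  (0|1)* = 8 states
  (0|1)*·1 = 9 states
  ((0|1)*·1)* = 11 states
  ((0|1)*·1)*|1 = 15 states
  (((0|1)*·1)*|1)+ = 17 states

17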